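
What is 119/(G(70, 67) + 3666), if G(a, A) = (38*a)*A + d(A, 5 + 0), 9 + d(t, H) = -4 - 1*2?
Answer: 119/181871 ≈ 0.00065431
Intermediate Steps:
d(t, H) = -15 (d(t, H) = -9 + (-4 - 1*2) = -9 + (-4 - 2) = -9 - 6 = -15)
G(a, A) = -15 + 38*A*a (G(a, A) = (38*a)*A - 15 = 38*A*a - 15 = -15 + 38*A*a)
119/(G(70, 67) + 3666) = 119/((-15 + 38*67*70) + 3666) = 119/((-15 + 178220) + 3666) = 119/(178205 + 3666) = 119/181871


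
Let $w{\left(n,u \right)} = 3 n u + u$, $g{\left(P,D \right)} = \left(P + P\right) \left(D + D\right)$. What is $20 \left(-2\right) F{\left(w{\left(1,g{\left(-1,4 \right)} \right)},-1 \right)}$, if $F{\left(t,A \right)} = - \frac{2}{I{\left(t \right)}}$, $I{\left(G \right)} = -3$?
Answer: $- \frac{80}{3} \approx -26.667$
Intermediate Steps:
$g{\left(P,D \right)} = 4 D P$ ($g{\left(P,D \right)} = 2 P 2 D = 4 D P$)
$w{\left(n,u \right)} = u + 3 n u$ ($w{\left(n,u \right)} = 3 n u + u = u + 3 n u$)
$F{\left(t,A \right)} = \frac{2}{3}$ ($F{\left(t,A \right)} = - \frac{2}{-3} = \left(-2\right) \left(- \frac{1}{3}\right) = \frac{2}{3}$)
$20 \left(-2\right) F{\left(w{\left(1,g{\left(-1,4 \right)} \right)},-1 \right)} = 20 \left(-2\right) \frac{2}{3} = \left(-40\right) \frac{2}{3} = - \frac{80}{3}$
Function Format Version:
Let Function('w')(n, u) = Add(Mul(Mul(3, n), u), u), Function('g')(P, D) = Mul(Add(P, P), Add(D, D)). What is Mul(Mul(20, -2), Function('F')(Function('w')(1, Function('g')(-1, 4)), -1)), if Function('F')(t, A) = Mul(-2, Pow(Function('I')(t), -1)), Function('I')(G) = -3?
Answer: Rational(-80, 3) ≈ -26.667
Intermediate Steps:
Function('g')(P, D) = Mul(4, D, P) (Function('g')(P, D) = Mul(Mul(2, P), Mul(2, D)) = Mul(4, D, P))
Function('w')(n, u) = Add(u, Mul(3, n, u)) (Function('w')(n, u) = Add(Mul(3, n, u), u) = Add(u, Mul(3, n, u)))
Function('F')(t, A) = Rational(2, 3) (Function('F')(t, A) = Mul(-2, Pow(-3, -1)) = Mul(-2, Rational(-1, 3)) = Rational(2, 3))
Mul(Mul(20, -2), Function('F')(Function('w')(1, Function('g')(-1, 4)), -1)) = Mul(Mul(20, -2), Rational(2, 3)) = Mul(-40, Rational(2, 3)) = Rational(-80, 3)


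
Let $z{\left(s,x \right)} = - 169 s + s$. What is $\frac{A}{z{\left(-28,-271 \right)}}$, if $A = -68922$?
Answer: $- \frac{1641}{112} \approx -14.652$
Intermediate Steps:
$z{\left(s,x \right)} = - 168 s$
$\frac{A}{z{\left(-28,-271 \right)}} = - \frac{68922}{\left(-168\right) \left(-28\right)} = - \frac{68922}{4704} = \left(-68922\right) \frac{1}{4704} = - \frac{1641}{112}$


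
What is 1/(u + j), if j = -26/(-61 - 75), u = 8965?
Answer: 68/609633 ≈ 0.00011154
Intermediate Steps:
j = 13/68 (j = -26/(-136) = -1/136*(-26) = 13/68 ≈ 0.19118)
1/(u + j) = 1/(8965 + 13/68) = 1/(609633/68) = 68/609633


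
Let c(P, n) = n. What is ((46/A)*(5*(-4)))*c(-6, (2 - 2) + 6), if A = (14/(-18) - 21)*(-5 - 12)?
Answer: -12420/833 ≈ -14.910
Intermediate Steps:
A = 3332/9 (A = (14*(-1/18) - 21)*(-17) = (-7/9 - 21)*(-17) = -196/9*(-17) = 3332/9 ≈ 370.22)
((46/A)*(5*(-4)))*c(-6, (2 - 2) + 6) = ((46/(3332/9))*(5*(-4)))*((2 - 2) + 6) = ((46*(9/3332))*(-20))*(0 + 6) = ((207/1666)*(-20))*6 = -2070/833*6 = -12420/833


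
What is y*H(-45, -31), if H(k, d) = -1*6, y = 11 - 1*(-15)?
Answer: -156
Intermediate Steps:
y = 26 (y = 11 + 15 = 26)
H(k, d) = -6
y*H(-45, -31) = 26*(-6) = -156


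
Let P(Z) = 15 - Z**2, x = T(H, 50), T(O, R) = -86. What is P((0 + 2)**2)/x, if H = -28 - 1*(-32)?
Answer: 1/86 ≈ 0.011628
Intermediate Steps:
H = 4 (H = -28 + 32 = 4)
x = -86
P((0 + 2)**2)/x = (15 - ((0 + 2)**2)**2)/(-86) = (15 - (2**2)**2)*(-1/86) = (15 - 1*4**2)*(-1/86) = (15 - 1*16)*(-1/86) = (15 - 16)*(-1/86) = -1*(-1/86) = 1/86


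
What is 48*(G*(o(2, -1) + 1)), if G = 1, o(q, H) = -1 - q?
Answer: -96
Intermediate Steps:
48*(G*(o(2, -1) + 1)) = 48*(1*((-1 - 1*2) + 1)) = 48*(1*((-1 - 2) + 1)) = 48*(1*(-3 + 1)) = 48*(1*(-2)) = 48*(-2) = -96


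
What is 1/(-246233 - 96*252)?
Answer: -1/270425 ≈ -3.6979e-6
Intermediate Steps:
1/(-246233 - 96*252) = 1/(-246233 - 24192) = 1/(-270425) = -1/270425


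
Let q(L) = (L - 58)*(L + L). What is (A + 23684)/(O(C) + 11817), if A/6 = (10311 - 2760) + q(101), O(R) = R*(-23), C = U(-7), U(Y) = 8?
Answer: 121106/11633 ≈ 10.411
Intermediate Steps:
q(L) = 2*L*(-58 + L) (q(L) = (-58 + L)*(2*L) = 2*L*(-58 + L))
C = 8
O(R) = -23*R
A = 97422 (A = 6*((10311 - 2760) + 2*101*(-58 + 101)) = 6*(7551 + 2*101*43) = 6*(7551 + 8686) = 6*16237 = 97422)
(A + 23684)/(O(C) + 11817) = (97422 + 23684)/(-23*8 + 11817) = 121106/(-184 + 11817) = 121106/11633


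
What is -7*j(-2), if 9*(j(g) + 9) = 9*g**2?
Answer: 35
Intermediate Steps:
j(g) = -9 + g**2 (j(g) = -9 + (9*g**2)/9 = -9 + g**2)
-7*j(-2) = -7*(-9 + (-2)**2) = -7*(-9 + 4) = -7*(-5) = 35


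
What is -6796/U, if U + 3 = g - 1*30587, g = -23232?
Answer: 3398/26911 ≈ 0.12627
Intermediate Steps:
U = -53822 (U = -3 + (-23232 - 1*30587) = -3 + (-23232 - 30587) = -3 - 53819 = -53822)
-6796/U = -6796/(-53822) = -6796*(-1/53822) = 3398/26911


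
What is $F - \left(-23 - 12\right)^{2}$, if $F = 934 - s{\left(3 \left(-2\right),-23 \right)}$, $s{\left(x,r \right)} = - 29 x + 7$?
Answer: $-472$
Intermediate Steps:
$s{\left(x,r \right)} = 7 - 29 x$
$F = 753$ ($F = 934 - \left(7 - 29 \cdot 3 \left(-2\right)\right) = 934 - \left(7 - -174\right) = 934 - \left(7 + 174\right) = 934 - 181 = 753$)
$F - \left(-23 - 12\right)^{2} = 753 - \left(-23 - 12\right)^{2} = 753 - \left(-35\right)^{2} = 753 - 1225 = -472$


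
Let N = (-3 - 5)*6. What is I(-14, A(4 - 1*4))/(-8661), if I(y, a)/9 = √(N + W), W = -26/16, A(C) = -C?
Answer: -3*I*√794/11548 ≈ -0.0073202*I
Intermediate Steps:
N = -48 (N = -8*6 = -48)
W = -13/8 (W = -26*1/16 = -13/8 ≈ -1.6250)
I(y, a) = 9*I*√794/4 (I(y, a) = 9*√(-48 - 13/8) = 9*√(-397/8) = 9*(I*√794/4) = 9*I*√794/4)
I(-14, A(4 - 1*4))/(-8661) = (9*I*√794/4)/(-8661) = (9*I*√794/4)*(-1/8661) = -3*I*√794/11548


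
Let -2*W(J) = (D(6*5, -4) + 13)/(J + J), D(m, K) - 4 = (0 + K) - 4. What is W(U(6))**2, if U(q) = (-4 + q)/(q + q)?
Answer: 729/4 ≈ 182.25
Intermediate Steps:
D(m, K) = K (D(m, K) = 4 + ((0 + K) - 4) = 4 + (K - 4) = 4 + (-4 + K) = K)
U(q) = (-4 + q)/(2*q) (U(q) = (-4 + q)/((2*q)) = (-4 + q)*(1/(2*q)) = (-4 + q)/(2*q))
W(J) = -9/(4*J) (W(J) = -(-4 + 13)/(2*(J + J)) = -9/(2*(2*J)) = -9*1/(2*J)/2 = -9/(4*J))
W(U(6))**2 = (-9*12/(-4 + 6)/4)**2 = (-9/(4*((1/2)*(1/6)*2)))**2 = (-9/(4*1/6))**2 = (-9/4*6)**2 = (-27/2)**2 = 729/4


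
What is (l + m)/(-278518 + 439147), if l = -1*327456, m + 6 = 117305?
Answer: -210157/160629 ≈ -1.3083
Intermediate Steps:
m = 117299 (m = -6 + 117305 = 117299)
l = -327456
(l + m)/(-278518 + 439147) = (-327456 + 117299)/(-278518 + 439147) = -210157/160629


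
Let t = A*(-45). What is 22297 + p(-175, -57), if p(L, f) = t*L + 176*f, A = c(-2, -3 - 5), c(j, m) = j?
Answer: -3485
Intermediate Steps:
A = -2
t = 90 (t = -2*(-45) = 90)
p(L, f) = 90*L + 176*f
22297 + p(-175, -57) = 22297 + (90*(-175) + 176*(-57)) = 22297 + (-15750 - 10032) = 22297 - 25782 = -3485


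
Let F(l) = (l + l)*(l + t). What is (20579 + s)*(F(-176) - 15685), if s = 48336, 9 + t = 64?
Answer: 1854295905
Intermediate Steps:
t = 55 (t = -9 + 64 = 55)
F(l) = 2*l*(55 + l) (F(l) = (l + l)*(l + 55) = (2*l)*(55 + l) = 2*l*(55 + l))
(20579 + s)*(F(-176) - 15685) = (20579 + 48336)*(2*(-176)*(55 - 176) - 15685) = 68915*(2*(-176)*(-121) - 15685) = 68915*(42592 - 15685) = 68915*26907 = 1854295905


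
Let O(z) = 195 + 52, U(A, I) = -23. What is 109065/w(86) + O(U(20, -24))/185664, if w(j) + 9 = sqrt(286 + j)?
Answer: 60748356439/18009408 + 72710*sqrt(93)/97 ≈ 10602.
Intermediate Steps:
w(j) = -9 + sqrt(286 + j)
O(z) = 247
109065/w(86) + O(U(20, -24))/185664 = 109065/(-9 + sqrt(286 + 86)) + 247/185664 = 109065/(-9 + sqrt(372)) + 247*(1/185664) = 109065/(-9 + 2*sqrt(93)) + 247/185664 = 247/185664 + 109065/(-9 + 2*sqrt(93))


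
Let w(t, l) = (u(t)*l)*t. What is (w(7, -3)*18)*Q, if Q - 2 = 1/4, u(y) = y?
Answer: -11907/2 ≈ -5953.5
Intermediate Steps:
Q = 9/4 (Q = 2 + 1/4 = 9/4 ≈ 2.2500)
w(t, l) = l*t**2 (w(t, l) = (t*l)*t = (l*t)*t = l*t**2)
(w(7, -3)*18)*Q = (-3*7**2*18)*(9/4) = (-3*49*18)*(9/4) = -147*18*(9/4) = -2646*9/4 = -11907/2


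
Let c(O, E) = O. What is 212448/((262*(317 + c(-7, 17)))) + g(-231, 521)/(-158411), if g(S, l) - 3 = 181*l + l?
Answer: 6488103407/3216535355 ≈ 2.0171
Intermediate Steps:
g(S, l) = 3 + 182*l (g(S, l) = 3 + (181*l + l) = 3 + 182*l)
212448/((262*(317 + c(-7, 17)))) + g(-231, 521)/(-158411) = 212448/((262*(317 - 7))) + (3 + 182*521)/(-158411) = 212448/((262*310)) + (3 + 94822)*(-1/158411) = 212448/81220 + 94825*(-1/158411) = 212448*(1/81220) - 94825/158411 = 53112/20305 - 94825/158411 = 6488103407/3216535355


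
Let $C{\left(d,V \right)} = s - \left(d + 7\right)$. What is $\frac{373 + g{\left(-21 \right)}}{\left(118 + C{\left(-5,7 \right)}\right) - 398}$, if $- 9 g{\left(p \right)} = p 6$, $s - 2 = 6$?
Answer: $- \frac{387}{274} \approx -1.4124$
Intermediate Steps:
$s = 8$ ($s = 2 + 6 = 8$)
$g{\left(p \right)} = - \frac{2 p}{3}$ ($g{\left(p \right)} = - \frac{p 6}{9} = - \frac{6 p}{9} = - \frac{2 p}{3}$)
$C{\left(d,V \right)} = 1 - d$ ($C{\left(d,V \right)} = 8 - \left(d + 7\right) = 8 - \left(7 + d\right) = 1 - d$)
$\frac{373 + g{\left(-21 \right)}}{\left(118 + C{\left(-5,7 \right)}\right) - 398} = \frac{373 - -14}{\left(118 + \left(1 - -5\right)\right) - 398} = \frac{373 + 14}{\left(118 + \left(1 + 5\right)\right) - 398} = \frac{387}{\left(118 + 6\right) - 398} = \frac{387}{124 - 398} = \frac{387}{-274} = 387 \left(- \frac{1}{274}\right) = - \frac{387}{274}$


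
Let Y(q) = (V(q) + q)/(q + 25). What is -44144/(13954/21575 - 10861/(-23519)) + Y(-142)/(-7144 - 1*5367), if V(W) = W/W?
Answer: -10929441549145006247/274465039863729 ≈ -39821.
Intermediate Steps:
V(W) = 1
Y(q) = (1 + q)/(25 + q) (Y(q) = (1 + q)/(q + 25) = (1 + q)/(25 + q))
-44144/(13954/21575 - 10861/(-23519)) + Y(-142)/(-7144 - 1*5367) = -44144/(13954/21575 - 10861/(-23519)) + ((1 - 142)/(25 - 142))/(-7144 - 1*5367) = -44144/(13954*(1/21575) - 10861*(-1/23519)) + (-141/(-117))/(-7144 - 5367) = -44144/(13954/21575 + 10861/23519) - 1/117*(-141)/(-12511) = -44144/562510201/507422425 + (47/39)*(-1/12511) = -44144*507422425/562510201 - 47/487929 = -22399655529200/562510201 - 47/487929 = -10929441549145006247/274465039863729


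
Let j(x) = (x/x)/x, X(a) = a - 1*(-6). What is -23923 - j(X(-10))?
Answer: -95691/4 ≈ -23923.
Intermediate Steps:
X(a) = 6 + a (X(a) = a + 6 = 6 + a)
j(x) = 1/x
-23923 - j(X(-10)) = -23923 - 1/(6 - 10) = -23923 - 1/(-4) = -23923 - 1*(-¼) = -23923 + ¼ = -95691/4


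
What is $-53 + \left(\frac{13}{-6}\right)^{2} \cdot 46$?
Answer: $\frac{2933}{18} \approx 162.94$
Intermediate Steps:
$-53 + \left(\frac{13}{-6}\right)^{2} \cdot 46 = -53 + \left(13 \left(- \frac{1}{6}\right)\right)^{2} \cdot 46 = -53 + \left(- \frac{13}{6}\right)^{2} \cdot 46 = -53 + \frac{169}{36} \cdot 46 = -53 + \frac{3887}{18} = \frac{2933}{18}$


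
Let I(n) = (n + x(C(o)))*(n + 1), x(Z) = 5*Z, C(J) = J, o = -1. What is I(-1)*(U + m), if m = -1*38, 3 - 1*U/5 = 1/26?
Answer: 0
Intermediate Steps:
U = 385/26 (U = 15 - 5/26 = 385/26 ≈ 14.808)
m = -38
I(n) = (1 + n)*(-5 + n) (I(n) = (n + 5*(-1))*(n + 1) = (n - 5)*(1 + n) = (-5 + n)*(1 + n) = (1 + n)*(-5 + n))
I(-1)*(U + m) = (-5 + (-1)² - 4*(-1))*(385/26 - 38) = (-5 + 1 + 4)*(-603/26) = 0*(-603/26) = 0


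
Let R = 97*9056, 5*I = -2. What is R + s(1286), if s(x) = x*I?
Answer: 4389588/5 ≈ 8.7792e+5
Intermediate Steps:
I = -⅖ (I = (⅕)*(-2) = -⅖ ≈ -0.40000)
s(x) = -2*x/5 (s(x) = x*(-⅖) = -2*x/5)
R = 878432
R + s(1286) = 878432 - ⅖*1286 = 878432 - 2572/5 = 4389588/5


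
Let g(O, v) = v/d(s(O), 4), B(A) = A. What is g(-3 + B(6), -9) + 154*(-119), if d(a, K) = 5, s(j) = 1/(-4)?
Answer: -91639/5 ≈ -18328.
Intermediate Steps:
s(j) = -¼
g(O, v) = v/5
g(-3 + B(6), -9) + 154*(-119) = (⅕)*(-9) + 154*(-119) = -9/5 - 18326 = -91639/5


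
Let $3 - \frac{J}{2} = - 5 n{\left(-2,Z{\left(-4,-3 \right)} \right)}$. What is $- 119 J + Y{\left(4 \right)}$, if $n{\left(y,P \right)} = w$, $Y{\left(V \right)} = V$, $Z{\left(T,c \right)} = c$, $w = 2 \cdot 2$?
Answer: $-5470$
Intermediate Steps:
$w = 4$
$n{\left(y,P \right)} = 4$
$J = 46$ ($J = 6 - 2 \left(\left(-5\right) 4\right) = 6 - -40 = 6 + 40 = 46$)
$- 119 J + Y{\left(4 \right)} = \left(-119\right) 46 + 4 = -5474 + 4 = -5470$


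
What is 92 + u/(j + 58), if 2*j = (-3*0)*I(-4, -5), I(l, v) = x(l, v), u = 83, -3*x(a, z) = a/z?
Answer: 5419/58 ≈ 93.431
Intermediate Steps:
x(a, z) = -a/(3*z)
I(l, v) = -l/(3*v)
j = 0 (j = ((-3*0)*(-⅓*(-4)/(-5)))/2 = (0*(-⅓*(-4)*(-⅕)))/2 = (0*(-4/15))/2 = (½)*0 = 0)
92 + u/(j + 58) = 92 + 83/(0 + 58) = 92 + 83/58 = 5419/58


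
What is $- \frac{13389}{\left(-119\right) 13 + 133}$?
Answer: $\frac{13389}{1414} \approx 9.4689$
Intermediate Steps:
$- \frac{13389}{\left(-119\right) 13 + 133} = - \frac{13389}{-1547 + 133} = - \frac{13389}{-1414} = \left(-13389\right) \left(- \frac{1}{1414}\right) = \frac{13389}{1414}$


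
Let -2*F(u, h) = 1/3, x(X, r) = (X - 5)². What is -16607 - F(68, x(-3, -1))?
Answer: -99641/6 ≈ -16607.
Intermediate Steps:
x(X, r) = (-5 + X)²
F(u, h) = -⅙ (F(u, h) = -½/3 = -½*⅓ = -⅙)
-16607 - F(68, x(-3, -1)) = -16607 - 1*(-⅙) = -16607 + ⅙ = -99641/6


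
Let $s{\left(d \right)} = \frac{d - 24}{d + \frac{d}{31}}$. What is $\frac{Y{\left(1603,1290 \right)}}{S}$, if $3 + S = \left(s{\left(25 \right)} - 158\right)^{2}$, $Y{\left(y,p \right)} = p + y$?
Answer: $\frac{1851520000}{15967204161} \approx 0.11596$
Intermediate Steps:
$s{\left(d \right)} = \frac{31 \left(-24 + d\right)}{32 d}$ ($s{\left(d \right)} = \frac{-24 + d}{d + d \frac{1}{31}} = \frac{-24 + d}{d + \frac{d}{31}} = \frac{-24 + d}{\frac{32}{31} d} = \left(-24 + d\right) \frac{31}{32 d} = \frac{31 \left(-24 + d\right)}{32 d}$)
$S = \frac{15967204161}{640000}$ ($S = -3 + \left(\frac{31 \left(-24 + 25\right)}{32 \cdot 25} - 158\right)^{2} = -3 + \left(\frac{31}{32} \cdot \frac{1}{25} \cdot 1 - 158\right)^{2} = -3 + \left(\frac{31}{800} - 158\right)^{2} = -3 + \left(- \frac{126369}{800}\right)^{2} = -3 + \frac{15969124161}{640000} = \frac{15967204161}{640000} \approx 24949.0$)
$\frac{Y{\left(1603,1290 \right)}}{S} = \frac{1290 + 1603}{\frac{15967204161}{640000}} = 2893 \cdot \frac{640000}{15967204161} = \frac{1851520000}{15967204161}$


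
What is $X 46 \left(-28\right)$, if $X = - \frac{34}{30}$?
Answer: $\frac{21896}{15} \approx 1459.7$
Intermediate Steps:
$X = - \frac{17}{15}$ ($X = \left(-34\right) \frac{1}{30} = - \frac{17}{15} \approx -1.1333$)
$X 46 \left(-28\right) = \left(- \frac{17}{15}\right) 46 \left(-28\right) = \left(- \frac{782}{15}\right) \left(-28\right) = \frac{21896}{15}$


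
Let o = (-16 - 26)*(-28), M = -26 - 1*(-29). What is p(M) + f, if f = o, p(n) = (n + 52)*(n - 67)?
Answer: -2344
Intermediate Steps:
M = 3 (M = -26 + 29 = 3)
p(n) = (-67 + n)*(52 + n) (p(n) = (52 + n)*(-67 + n) = (-67 + n)*(52 + n))
o = 1176 (o = -42*(-28) = 1176)
f = 1176
p(M) + f = (-3484 + 3**2 - 15*3) + 1176 = (-3484 + 9 - 45) + 1176 = -3520 + 1176 = -2344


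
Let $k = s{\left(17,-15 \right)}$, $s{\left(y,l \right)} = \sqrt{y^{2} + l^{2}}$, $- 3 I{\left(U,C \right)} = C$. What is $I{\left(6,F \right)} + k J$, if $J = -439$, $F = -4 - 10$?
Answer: $\frac{14}{3} - 439 \sqrt{514} \approx -9948.2$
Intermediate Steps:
$F = -14$ ($F = -4 - 10 = -14$)
$I{\left(U,C \right)} = - \frac{C}{3}$
$s{\left(y,l \right)} = \sqrt{l^{2} + y^{2}}$
$k = \sqrt{514}$ ($k = \sqrt{\left(-15\right)^{2} + 17^{2}} = \sqrt{225 + 289} = \sqrt{514} \approx 22.672$)
$I{\left(6,F \right)} + k J = \left(- \frac{1}{3}\right) \left(-14\right) + \sqrt{514} \left(-439\right) = \frac{14}{3} - 439 \sqrt{514}$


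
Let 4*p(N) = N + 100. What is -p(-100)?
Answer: 0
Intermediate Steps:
p(N) = 25 + N/4 (p(N) = (N + 100)/4 = (100 + N)/4 = 25 + N/4)
-p(-100) = -(25 + (¼)*(-100)) = -(25 - 25) = -1*0 = 0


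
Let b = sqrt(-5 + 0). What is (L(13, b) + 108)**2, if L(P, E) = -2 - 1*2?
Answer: 10816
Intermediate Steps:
b = I*sqrt(5) (b = sqrt(-5) = I*sqrt(5) ≈ 2.2361*I)
L(P, E) = -4 (L(P, E) = -2 - 2 = -4)
(L(13, b) + 108)**2 = (-4 + 108)**2 = 104**2 = 10816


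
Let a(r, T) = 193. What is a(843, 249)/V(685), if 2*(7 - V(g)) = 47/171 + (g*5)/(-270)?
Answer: 396036/27097 ≈ 14.615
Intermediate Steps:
V(g) = 2347/342 + g/108 (V(g) = 7 - (47/171 + (g*5)/(-270))/2 = 7 - (47*(1/171) + (5*g)*(-1/270))/2 = 7 - (47/171 - g/54)/2 = 7 + (-47/342 + g/108) = 2347/342 + g/108)
a(843, 249)/V(685) = 193/(2347/342 + (1/108)*685) = 193/(2347/342 + 685/108) = 193/(27097/2052) = 193*(2052/27097) = 396036/27097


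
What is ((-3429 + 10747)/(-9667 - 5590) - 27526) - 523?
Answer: -427950911/15257 ≈ -28049.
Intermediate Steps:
((-3429 + 10747)/(-9667 - 5590) - 27526) - 523 = (7318/(-15257) - 27526) - 523 = (7318*(-1/15257) - 27526) - 523 = (-7318/15257 - 27526) - 523 = -419971500/15257 - 523 = -427950911/15257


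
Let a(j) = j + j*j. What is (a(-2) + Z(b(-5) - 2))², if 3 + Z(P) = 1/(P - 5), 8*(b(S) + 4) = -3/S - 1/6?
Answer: 8219689/6901129 ≈ 1.1911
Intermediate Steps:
b(S) = -193/48 - 3/(8*S) (b(S) = -4 + (-3/S - 1/6)/8 = -4 + (-3/S - 1*⅙)/8 = -4 + (-3/S - ⅙)/8 = -4 + (-⅙ - 3/S)/8 = -4 + (-1/48 - 3/(8*S)) = -193/48 - 3/(8*S))
a(j) = j + j²
Z(P) = -3 + 1/(-5 + P) (Z(P) = -3 + 1/(P - 5) = -3 + 1/(-5 + P))
(a(-2) + Z(b(-5) - 2))² = (-2*(1 - 2) + (16 - 3*((1/48)*(-18 - 193*(-5))/(-5) - 2))/(-5 + ((1/48)*(-18 - 193*(-5))/(-5) - 2)))² = (-2*(-1) + (16 - 3*((1/48)*(-⅕)*(-18 + 965) - 2))/(-5 + ((1/48)*(-⅕)*(-18 + 965) - 2)))² = (2 + (16 - 3*((1/48)*(-⅕)*947 - 2))/(-5 + ((1/48)*(-⅕)*947 - 2)))² = (2 + (16 - 3*(-947/240 - 2))/(-5 + (-947/240 - 2)))² = (2 + (16 - 3*(-1427/240))/(-5 - 1427/240))² = (2 + (16 + 1427/80)/(-2627/240))² = (2 - 240/2627*2707/80)² = (2 - 8121/2627)² = (-2867/2627)² = 8219689/6901129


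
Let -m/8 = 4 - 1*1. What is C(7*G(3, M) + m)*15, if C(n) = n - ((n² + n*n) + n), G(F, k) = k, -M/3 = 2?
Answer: -130680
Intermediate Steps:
m = -24 (m = -8*(4 - 1*1) = -8*(4 - 1) = -8*3 = -24)
M = -6 (M = -3*2 = -6)
C(n) = -2*n² (C(n) = n - ((n² + n²) + n) = n - (2*n² + n) = n - (n + 2*n²) = n + (-n - 2*n²) = -2*n²)
C(7*G(3, M) + m)*15 = -2*(7*(-6) - 24)²*15 = -2*(-42 - 24)²*15 = -2*(-66)²*15 = -2*4356*15 = -8712*15 = -130680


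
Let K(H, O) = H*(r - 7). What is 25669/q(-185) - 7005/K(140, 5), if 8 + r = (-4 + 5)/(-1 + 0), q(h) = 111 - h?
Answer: 1489301/16576 ≈ 89.847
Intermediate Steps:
r = -9 (r = -8 + (-4 + 5)/(-1 + 0) = -8 + 1/(-1) = -8 + 1*(-1) = -8 - 1 = -9)
K(H, O) = -16*H (K(H, O) = H*(-9 - 7) = H*(-16) = -16*H)
25669/q(-185) - 7005/K(140, 5) = 25669/(111 - 1*(-185)) - 7005/((-16*140)) = 25669/(111 + 185) - 7005/(-2240) = 25669/296 - 7005*(-1/2240) = 25669*(1/296) + 1401/448 = 25669/296 + 1401/448 = 1489301/16576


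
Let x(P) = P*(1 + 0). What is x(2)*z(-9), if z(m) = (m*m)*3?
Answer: 486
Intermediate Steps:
x(P) = P (x(P) = P*1 = P)
z(m) = 3*m² (z(m) = m²*3 = 3*m²)
x(2)*z(-9) = 2*(3*(-9)²) = 2*(3*81) = 2*243 = 486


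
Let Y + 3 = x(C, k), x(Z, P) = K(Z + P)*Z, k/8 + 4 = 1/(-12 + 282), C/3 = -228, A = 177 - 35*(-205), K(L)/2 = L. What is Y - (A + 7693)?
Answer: 14465992/15 ≈ 9.6440e+5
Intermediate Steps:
K(L) = 2*L
A = 7352 (A = 177 + 7175 = 7352)
C = -684 (C = 3*(-228) = -684)
k = -4316/135 (k = -32 + 8/(-12 + 282) = -32 + 8/270 = -32 + 8*(1/270) = -32 + 4/135 = -4316/135 ≈ -31.970)
x(Z, P) = Z*(2*P + 2*Z) (x(Z, P) = (2*(Z + P))*Z = (2*(P + Z))*Z = (2*P + 2*Z)*Z = Z*(2*P + 2*Z))
Y = 14691667/15 (Y = -3 + 2*(-684)*(-4316/135 - 684) = -3 + 2*(-684)*(-96656/135) = -3 + 14691712/15 = 14691667/15 ≈ 9.7944e+5)
Y - (A + 7693) = 14691667/15 - (7352 + 7693) = 14691667/15 - 1*15045 = 14691667/15 - 15045 = 14465992/15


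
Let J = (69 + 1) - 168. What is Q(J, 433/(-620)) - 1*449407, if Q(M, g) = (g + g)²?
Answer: -43187825211/96100 ≈ -4.4941e+5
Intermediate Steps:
J = -98 (J = 70 - 168 = -98)
Q(M, g) = 4*g² (Q(M, g) = (2*g)² = 4*g²)
Q(J, 433/(-620)) - 1*449407 = 4*(433/(-620))² - 1*449407 = 4*(433*(-1/620))² - 449407 = 4*(-433/620)² - 449407 = 4*(187489/384400) - 449407 = 187489/96100 - 449407 = -43187825211/96100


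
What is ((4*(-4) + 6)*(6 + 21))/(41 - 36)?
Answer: -54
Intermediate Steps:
((4*(-4) + 6)*(6 + 21))/(41 - 36) = ((-16 + 6)*27)/5 = -10*27*(⅕) = -270*⅕ = -54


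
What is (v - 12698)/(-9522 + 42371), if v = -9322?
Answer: -22020/32849 ≈ -0.67034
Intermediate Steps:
(v - 12698)/(-9522 + 42371) = (-9322 - 12698)/(-9522 + 42371) = -22020/32849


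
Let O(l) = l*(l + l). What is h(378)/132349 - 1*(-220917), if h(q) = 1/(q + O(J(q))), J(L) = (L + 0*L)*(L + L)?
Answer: 4775369579794772844859/21616125421741074 ≈ 2.2092e+5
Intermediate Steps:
J(L) = 2*L² (J(L) = (L + 0)*(2*L) = L*(2*L) = 2*L²)
O(l) = 2*l² (O(l) = l*(2*l) = 2*l²)
h(q) = 1/(q + 8*q⁴) (h(q) = 1/(q + 2*(2*q²)²) = 1/(q + 2*(4*q⁴)) = 1/(q + 8*q⁴))
h(378)/132349 - 1*(-220917) = 1/((378 + 8*378⁴)*132349) - 1*(-220917) = (1/132349)/(378 + 8*20415837456) + 220917 = (1/132349)/(378 + 163326699648) + 220917 = (1/132349)/163326700026 + 220917 = (1/163326700026)*(1/132349) + 220917 = 1/21616125421741074 + 220917 = 4775369579794772844859/21616125421741074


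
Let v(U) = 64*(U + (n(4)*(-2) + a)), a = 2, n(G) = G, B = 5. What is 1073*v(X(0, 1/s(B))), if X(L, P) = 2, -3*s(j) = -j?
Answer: -274688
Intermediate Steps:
s(j) = j/3 (s(j) = -(-1)*j/3 = j/3)
v(U) = -384 + 64*U (v(U) = 64*(U + (4*(-2) + 2)) = 64*(U + (-8 + 2)) = 64*(U - 6) = 64*(-6 + U) = -384 + 64*U)
1073*v(X(0, 1/s(B))) = 1073*(-384 + 64*2) = 1073*(-384 + 128) = 1073*(-256) = -274688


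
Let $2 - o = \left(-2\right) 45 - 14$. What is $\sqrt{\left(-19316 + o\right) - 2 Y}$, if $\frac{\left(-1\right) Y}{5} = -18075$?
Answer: $2 i \sqrt{49990} \approx 447.17 i$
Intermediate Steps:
$Y = 90375$ ($Y = \left(-5\right) \left(-18075\right) = 90375$)
$o = 106$ ($o = 2 - \left(\left(-2\right) 45 - 14\right) = 2 - \left(-90 - 14\right) = 2 - -104 = 2 + 104 = 106$)
$\sqrt{\left(-19316 + o\right) - 2 Y} = \sqrt{\left(-19316 + 106\right) - 180750} = \sqrt{-19210 - 180750} = \sqrt{-199960} = 2 i \sqrt{49990}$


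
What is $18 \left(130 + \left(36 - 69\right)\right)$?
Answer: $1746$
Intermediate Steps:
$18 \left(130 + \left(36 - 69\right)\right) = 18 \left(130 - 33\right) = 18 \cdot 97 = 1746$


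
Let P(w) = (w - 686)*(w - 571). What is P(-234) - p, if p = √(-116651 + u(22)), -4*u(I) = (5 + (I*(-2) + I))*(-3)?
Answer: 740600 - I*√466655/2 ≈ 7.406e+5 - 341.56*I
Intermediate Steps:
u(I) = 15/4 - 3*I/4 (u(I) = -(5 + (I*(-2) + I))*(-3)/4 = -(5 + (-2*I + I))*(-3)/4 = -(5 - I)*(-3)/4 = -(-15 + 3*I)/4 = 15/4 - 3*I/4)
P(w) = (-686 + w)*(-571 + w)
p = I*√466655/2 (p = √(-116651 + (15/4 - ¾*22)) = √(-116651 + (15/4 - 33/2)) = √(-116651 - 51/4) = √(-466655/4) = I*√466655/2 ≈ 341.56*I)
P(-234) - p = (391706 + (-234)² - 1257*(-234)) - I*√466655/2 = (391706 + 54756 + 294138) - I*√466655/2 = 740600 - I*√466655/2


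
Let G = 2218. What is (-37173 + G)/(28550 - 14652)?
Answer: -34955/13898 ≈ -2.5151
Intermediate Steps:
(-37173 + G)/(28550 - 14652) = (-37173 + 2218)/(28550 - 14652) = -34955/13898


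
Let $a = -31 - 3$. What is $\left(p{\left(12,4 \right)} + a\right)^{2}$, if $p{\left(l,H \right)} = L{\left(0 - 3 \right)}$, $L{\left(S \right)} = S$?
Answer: $1369$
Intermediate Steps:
$a = -34$
$p{\left(l,H \right)} = -3$ ($p{\left(l,H \right)} = 0 - 3 = -3$)
$\left(p{\left(12,4 \right)} + a\right)^{2} = \left(-3 - 34\right)^{2} = \left(-37\right)^{2} = 1369$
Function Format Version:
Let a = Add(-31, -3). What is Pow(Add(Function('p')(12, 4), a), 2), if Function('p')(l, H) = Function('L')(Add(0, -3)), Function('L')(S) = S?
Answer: 1369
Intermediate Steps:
a = -34
Function('p')(l, H) = -3 (Function('p')(l, H) = Add(0, -3) = -3)
Pow(Add(Function('p')(12, 4), a), 2) = Pow(Add(-3, -34), 2) = Pow(-37, 2) = 1369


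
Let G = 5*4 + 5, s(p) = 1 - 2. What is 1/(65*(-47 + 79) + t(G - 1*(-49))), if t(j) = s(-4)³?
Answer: 1/2079 ≈ 0.00048100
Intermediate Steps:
s(p) = -1
G = 25 (G = 20 + 5 = 25)
t(j) = -1 (t(j) = (-1)³ = -1)
1/(65*(-47 + 79) + t(G - 1*(-49))) = 1/(65*(-47 + 79) - 1) = 1/(65*32 - 1) = 1/(2080 - 1) = 1/2079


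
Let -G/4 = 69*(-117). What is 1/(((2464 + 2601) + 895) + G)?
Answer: 1/38252 ≈ 2.6142e-5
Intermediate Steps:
G = 32292 (G = -276*(-117) = -4*(-8073) = 32292)
1/(((2464 + 2601) + 895) + G) = 1/(((2464 + 2601) + 895) + 32292) = 1/((5065 + 895) + 32292) = 1/(5960 + 32292) = 1/38252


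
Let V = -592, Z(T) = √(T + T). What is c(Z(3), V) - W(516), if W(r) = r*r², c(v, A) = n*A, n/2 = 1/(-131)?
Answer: -17997839392/131 ≈ -1.3739e+8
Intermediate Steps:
n = -2/131 (n = 2/(-131) = 2*(-1/131) = -2/131 ≈ -0.015267)
Z(T) = √2*√T (Z(T) = √(2*T) = √2*√T)
c(v, A) = -2*A/131
W(r) = r³
c(Z(3), V) - W(516) = -2/131*(-592) - 1*516³ = 1184/131 - 1*137388096 = 1184/131 - 137388096 = -17997839392/131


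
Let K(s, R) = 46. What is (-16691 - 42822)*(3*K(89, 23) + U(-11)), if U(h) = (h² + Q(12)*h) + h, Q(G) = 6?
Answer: -10831366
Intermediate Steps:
U(h) = h² + 7*h (U(h) = (h² + 6*h) + h = h² + 7*h)
(-16691 - 42822)*(3*K(89, 23) + U(-11)) = (-16691 - 42822)*(3*46 - 11*(7 - 11)) = -59513*(138 - 11*(-4)) = -59513*(138 + 44) = -59513*182 = -10831366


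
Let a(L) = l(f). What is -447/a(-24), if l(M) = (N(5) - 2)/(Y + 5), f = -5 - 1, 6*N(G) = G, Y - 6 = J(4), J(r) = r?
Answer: 40230/7 ≈ 5747.1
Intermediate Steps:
Y = 10 (Y = 6 + 4 = 10)
N(G) = G/6
f = -6
l(M) = -7/90 (l(M) = ((⅙)*5 - 2)/(10 + 5) = (⅚ - 2)/15 = -7/6*1/15 = -7/90)
a(L) = -7/90
-447/a(-24) = -447/(-7/90) = -447*(-90/7) = 40230/7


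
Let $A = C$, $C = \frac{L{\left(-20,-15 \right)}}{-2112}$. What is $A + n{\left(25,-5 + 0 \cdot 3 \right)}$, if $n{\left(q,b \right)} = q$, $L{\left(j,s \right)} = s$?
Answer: $\frac{17605}{704} \approx 25.007$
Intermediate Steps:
$C = \frac{5}{704}$ ($C = - \frac{15}{-2112} = \left(-15\right) \left(- \frac{1}{2112}\right) = \frac{5}{704} \approx 0.0071023$)
$A = \frac{5}{704} \approx 0.0071023$
$A + n{\left(25,-5 + 0 \cdot 3 \right)} = \frac{5}{704} + 25 = \frac{17605}{704}$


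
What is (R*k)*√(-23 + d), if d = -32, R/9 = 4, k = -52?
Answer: -1872*I*√55 ≈ -13883.0*I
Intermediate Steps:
R = 36 (R = 9*4 = 36)
(R*k)*√(-23 + d) = (36*(-52))*√(-23 - 32) = -1872*I*√55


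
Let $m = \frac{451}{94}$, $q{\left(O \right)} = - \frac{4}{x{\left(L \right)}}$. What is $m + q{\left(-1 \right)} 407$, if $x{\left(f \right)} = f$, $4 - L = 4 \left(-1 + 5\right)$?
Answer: $\frac{39611}{282} \approx 140.46$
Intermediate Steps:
$L = -12$ ($L = 4 - 4 \left(-1 + 5\right) = 4 - 4 \cdot 4 = 4 - 16 = -12$)
$q{\left(O \right)} = \frac{1}{3}$ ($q{\left(O \right)} = - \frac{4}{-12} = \left(-4\right) \left(- \frac{1}{12}\right) = \frac{1}{3}$)
$m = \frac{451}{94}$ ($m = 451 \cdot \frac{1}{94} = \frac{451}{94} \approx 4.7979$)
$m + q{\left(-1 \right)} 407 = \frac{451}{94} + \frac{1}{3} \cdot 407 = \frac{451}{94} + \frac{407}{3} = \frac{39611}{282}$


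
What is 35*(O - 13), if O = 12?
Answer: -35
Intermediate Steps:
35*(O - 13) = 35*(12 - 13) = 35*(-1) = -35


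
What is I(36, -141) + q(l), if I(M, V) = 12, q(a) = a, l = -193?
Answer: -181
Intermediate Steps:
I(36, -141) + q(l) = 12 - 193 = -181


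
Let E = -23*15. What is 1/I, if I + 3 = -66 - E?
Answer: 1/276 ≈ 0.0036232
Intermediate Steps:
E = -345
I = 276 (I = -3 + (-66 - 1*(-345)) = -3 + (-66 + 345) = -3 + 279 = 276)
1/I = 1/276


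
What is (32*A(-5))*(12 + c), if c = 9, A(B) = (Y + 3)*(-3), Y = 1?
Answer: -8064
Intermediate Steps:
A(B) = -12 (A(B) = (1 + 3)*(-3) = 4*(-3) = -12)
(32*A(-5))*(12 + c) = (32*(-12))*(12 + 9) = -384*21 = -8064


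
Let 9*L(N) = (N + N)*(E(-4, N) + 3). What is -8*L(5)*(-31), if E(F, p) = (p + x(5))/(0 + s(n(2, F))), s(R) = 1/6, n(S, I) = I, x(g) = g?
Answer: 17360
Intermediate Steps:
s(R) = 1/6
E(F, p) = 30 + 6*p (E(F, p) = (p + 5)/(0 + 1/6) = (5 + p)/(1/6) = (5 + p)*6 = 30 + 6*p)
L(N) = 2*N*(33 + 6*N)/9 (L(N) = ((N + N)*((30 + 6*N) + 3))/9 = ((2*N)*(33 + 6*N))/9 = (2*N*(33 + 6*N))/9 = 2*N*(33 + 6*N)/9)
-8*L(5)*(-31) = -16*5*(11 + 2*5)/3*(-31) = -16*5*(11 + 10)/3*(-31) = -16*5*21/3*(-31) = -8*70*(-31) = -560*(-31) = 17360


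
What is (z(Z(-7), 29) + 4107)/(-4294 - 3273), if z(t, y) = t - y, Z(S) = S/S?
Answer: -4079/7567 ≈ -0.53905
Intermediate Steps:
Z(S) = 1
(z(Z(-7), 29) + 4107)/(-4294 - 3273) = ((1 - 1*29) + 4107)/(-4294 - 3273) = ((1 - 29) + 4107)/(-7567) = (-28 + 4107)*(-1/7567) = 4079*(-1/7567) = -4079/7567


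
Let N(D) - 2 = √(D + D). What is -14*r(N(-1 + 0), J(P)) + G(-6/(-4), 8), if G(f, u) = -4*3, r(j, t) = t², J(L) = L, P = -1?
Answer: -26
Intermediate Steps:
N(D) = 2 + √2*√D (N(D) = 2 + √(D + D) = 2 + √(2*D) = 2 + √2*√D)
G(f, u) = -12
-14*r(N(-1 + 0), J(P)) + G(-6/(-4), 8) = -14*(-1)² - 12 = -14*1 - 12 = -14 - 12 = -26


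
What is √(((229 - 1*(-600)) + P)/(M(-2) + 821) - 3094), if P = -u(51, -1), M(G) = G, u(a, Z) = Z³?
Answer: 2*I*√57629299/273 ≈ 55.615*I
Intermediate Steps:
P = 1 (P = -1*(-1)³ = -1*(-1) = 1)
√(((229 - 1*(-600)) + P)/(M(-2) + 821) - 3094) = √(((229 - 1*(-600)) + 1)/(-2 + 821) - 3094) = √(((229 + 600) + 1)/819 - 3094) = √((829 + 1)*(1/819) - 3094) = √(830*(1/819) - 3094) = √(830/819 - 3094) = √(-2533156/819) = 2*I*√57629299/273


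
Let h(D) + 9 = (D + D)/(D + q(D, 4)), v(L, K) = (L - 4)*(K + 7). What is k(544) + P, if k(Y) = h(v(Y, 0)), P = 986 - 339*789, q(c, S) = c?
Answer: -266493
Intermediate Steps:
v(L, K) = (-4 + L)*(7 + K)
P = -266485 (P = 986 - 267471 = -266485)
h(D) = -8 (h(D) = -9 + (D + D)/(D + D) = -9 + (2*D)/((2*D)) = -9 + (2*D)*(1/(2*D)) = -9 + 1 = -8)
k(Y) = -8
k(544) + P = -8 - 266485 = -266493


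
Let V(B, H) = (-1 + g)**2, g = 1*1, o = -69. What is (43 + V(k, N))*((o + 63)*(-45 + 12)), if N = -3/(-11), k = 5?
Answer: 8514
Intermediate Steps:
g = 1
N = 3/11 (N = -3*(-1/11) = 3/11 ≈ 0.27273)
V(B, H) = 0 (V(B, H) = (-1 + 1)**2 = 0**2 = 0)
(43 + V(k, N))*((o + 63)*(-45 + 12)) = (43 + 0)*((-69 + 63)*(-45 + 12)) = 43*(-6*(-33)) = 43*198 = 8514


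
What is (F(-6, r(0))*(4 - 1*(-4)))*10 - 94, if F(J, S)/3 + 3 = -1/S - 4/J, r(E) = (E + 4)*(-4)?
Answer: -639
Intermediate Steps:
r(E) = -16 - 4*E (r(E) = (4 + E)*(-4) = -16 - 4*E)
F(J, S) = -9 - 12/J - 3/S (F(J, S) = -9 + 3*(-1/S - 4/J) = -9 + (-12/J - 3/S) = -9 - 12/J - 3/S)
(F(-6, r(0))*(4 - 1*(-4)))*10 - 94 = ((-9 - 12/(-6) - 3/(-16 - 4*0))*(4 - 1*(-4)))*10 - 94 = ((-9 - 12*(-⅙) - 3/(-16 + 0))*(4 + 4))*10 - 94 = ((-9 + 2 - 3/(-16))*8)*10 - 94 = ((-9 + 2 - 3*(-1/16))*8)*10 - 94 = ((-9 + 2 + 3/16)*8)*10 - 94 = -109/16*8*10 - 94 = -109/2*10 - 94 = -545 - 94 = -639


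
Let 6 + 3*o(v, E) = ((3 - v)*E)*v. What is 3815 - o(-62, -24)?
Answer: -28423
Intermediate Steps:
o(v, E) = -2 + E*v*(3 - v)/3 (o(v, E) = -2 + (((3 - v)*E)*v)/3 = -2 + ((E*(3 - v))*v)/3 = -2 + (E*v*(3 - v))/3 = -2 + E*v*(3 - v)/3)
3815 - o(-62, -24) = 3815 - (-2 - 24*(-62) - 1/3*(-24)*(-62)**2) = 3815 - (-2 + 1488 - 1/3*(-24)*3844) = 3815 - (-2 + 1488 + 30752) = 3815 - 1*32238 = 3815 - 32238 = -28423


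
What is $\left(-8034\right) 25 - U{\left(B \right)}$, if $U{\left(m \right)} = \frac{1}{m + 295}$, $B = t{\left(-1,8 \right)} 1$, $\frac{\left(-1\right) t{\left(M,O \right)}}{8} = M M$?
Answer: $- \frac{57643951}{287} \approx -2.0085 \cdot 10^{5}$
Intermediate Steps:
$t{\left(M,O \right)} = - 8 M^{2}$ ($t{\left(M,O \right)} = - 8 M M = - 8 M^{2}$)
$B = -8$ ($B = - 8 \left(-1\right)^{2} \cdot 1 = \left(-8\right) 1 \cdot 1 = \left(-8\right) 1 = -8$)
$U{\left(m \right)} = \frac{1}{295 + m}$
$\left(-8034\right) 25 - U{\left(B \right)} = \left(-8034\right) 25 - \frac{1}{295 - 8} = -200850 - \frac{1}{287} = - \frac{57643951}{287}$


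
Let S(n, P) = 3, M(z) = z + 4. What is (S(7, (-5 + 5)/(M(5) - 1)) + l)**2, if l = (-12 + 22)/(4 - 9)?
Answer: 1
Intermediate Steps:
M(z) = 4 + z
l = -2 (l = 10/(-5) = 10*(-1/5) = -2)
(S(7, (-5 + 5)/(M(5) - 1)) + l)**2 = (3 - 2)**2 = 1**2 = 1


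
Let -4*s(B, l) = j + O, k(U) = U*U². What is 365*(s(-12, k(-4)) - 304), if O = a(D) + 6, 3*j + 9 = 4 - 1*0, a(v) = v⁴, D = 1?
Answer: -334340/3 ≈ -1.1145e+5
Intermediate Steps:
j = -5/3 (j = -3 + (4 - 1*0)/3 = -3 + (4 + 0)/3 = -3 + (⅓)*4 = -3 + 4/3 = -5/3 ≈ -1.6667)
O = 7 (O = 1⁴ + 6 = 1 + 6 = 7)
k(U) = U³
s(B, l) = -4/3 (s(B, l) = -(-5/3 + 7)/4 = -¼*16/3 = -4/3)
365*(s(-12, k(-4)) - 304) = 365*(-4/3 - 304) = 365*(-916/3) = -334340/3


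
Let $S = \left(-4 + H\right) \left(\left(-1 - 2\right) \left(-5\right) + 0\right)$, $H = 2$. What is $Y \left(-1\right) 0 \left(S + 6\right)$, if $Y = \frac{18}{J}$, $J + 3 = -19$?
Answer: $0$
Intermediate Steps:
$J = -22$ ($J = -3 - 19 = -22$)
$S = -30$ ($S = \left(-4 + 2\right) \left(\left(-1 - 2\right) \left(-5\right) + 0\right) = - 2 \left(\left(-3\right) \left(-5\right) + 0\right) = - 2 \left(15 + 0\right) = \left(-2\right) 15 = -30$)
$Y = - \frac{9}{11}$ ($Y = \frac{18}{-22} = 18 \left(- \frac{1}{22}\right) = - \frac{9}{11} \approx -0.81818$)
$Y \left(-1\right) 0 \left(S + 6\right) = \left(- \frac{9}{11}\right) \left(-1\right) 0 \left(-30 + 6\right) = \frac{9 \cdot 0 \left(-24\right)}{11} = \frac{9}{11} \cdot 0 = 0$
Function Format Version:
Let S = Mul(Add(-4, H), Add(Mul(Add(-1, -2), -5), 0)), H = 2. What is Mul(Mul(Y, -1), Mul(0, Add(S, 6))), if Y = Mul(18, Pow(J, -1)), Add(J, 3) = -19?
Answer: 0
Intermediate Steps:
J = -22 (J = Add(-3, -19) = -22)
S = -30 (S = Mul(Add(-4, 2), Add(Mul(Add(-1, -2), -5), 0)) = Mul(-2, Add(Mul(-3, -5), 0)) = Mul(-2, Add(15, 0)) = Mul(-2, 15) = -30)
Y = Rational(-9, 11) (Y = Mul(18, Pow(-22, -1)) = Mul(18, Rational(-1, 22)) = Rational(-9, 11) ≈ -0.81818)
Mul(Mul(Y, -1), Mul(0, Add(S, 6))) = Mul(Mul(Rational(-9, 11), -1), Mul(0, Add(-30, 6))) = Mul(Rational(9, 11), Mul(0, -24)) = Mul(Rational(9, 11), 0) = 0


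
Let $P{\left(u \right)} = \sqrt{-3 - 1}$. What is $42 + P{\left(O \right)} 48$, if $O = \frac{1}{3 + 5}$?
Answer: $42 + 96 i \approx 42.0 + 96.0 i$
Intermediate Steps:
$O = \frac{1}{8} \approx 0.125$
$P{\left(u \right)} = 2 i$ ($P{\left(u \right)} = \sqrt{-4} = 2 i$)
$42 + P{\left(O \right)} 48 = 42 + 2 i 48 = 42 + 96 i$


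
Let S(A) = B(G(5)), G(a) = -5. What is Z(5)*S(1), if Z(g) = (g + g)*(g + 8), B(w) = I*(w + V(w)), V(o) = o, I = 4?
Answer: -5200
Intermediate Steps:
B(w) = 8*w (B(w) = 4*(w + w) = 4*(2*w) = 8*w)
S(A) = -40 (S(A) = 8*(-5) = -40)
Z(g) = 2*g*(8 + g) (Z(g) = (2*g)*(8 + g) = 2*g*(8 + g))
Z(5)*S(1) = (2*5*(8 + 5))*(-40) = (2*5*13)*(-40) = 130*(-40) = -5200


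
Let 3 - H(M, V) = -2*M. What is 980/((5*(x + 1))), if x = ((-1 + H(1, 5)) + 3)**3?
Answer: 49/86 ≈ 0.56977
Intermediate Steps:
H(M, V) = 3 + 2*M (H(M, V) = 3 - (-2)*M = 3 + 2*M)
x = 343 (x = ((-1 + (3 + 2*1)) + 3)**3 = ((-1 + (3 + 2)) + 3)**3 = ((-1 + 5) + 3)**3 = (4 + 3)**3 = 7**3 = 343)
980/((5*(x + 1))) = 980/((5*(343 + 1))) = 980/((5*344)) = 980/1720 = 980*(1/1720) = 49/86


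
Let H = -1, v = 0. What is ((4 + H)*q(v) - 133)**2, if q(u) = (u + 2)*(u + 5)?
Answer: 10609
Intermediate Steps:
q(u) = (2 + u)*(5 + u)
((4 + H)*q(v) - 133)**2 = ((4 - 1)*(10 + 0**2 + 7*0) - 133)**2 = (3*(10 + 0 + 0) - 133)**2 = (3*10 - 133)**2 = (30 - 133)**2 = (-103)**2 = 10609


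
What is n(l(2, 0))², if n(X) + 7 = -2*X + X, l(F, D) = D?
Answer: 49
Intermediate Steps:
n(X) = -7 - X (n(X) = -7 + (-2*X + X) = -7 - X)
n(l(2, 0))² = (-7 - 1*0)² = (-7 + 0)² = (-7)² = 49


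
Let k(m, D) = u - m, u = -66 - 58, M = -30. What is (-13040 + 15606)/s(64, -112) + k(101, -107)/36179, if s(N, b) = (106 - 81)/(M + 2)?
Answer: -2599394417/904475 ≈ -2873.9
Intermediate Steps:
u = -124
s(N, b) = -25/28 (s(N, b) = (106 - 81)/(-30 + 2) = 25/(-28) = 25*(-1/28) = -25/28)
k(m, D) = -124 - m
(-13040 + 15606)/s(64, -112) + k(101, -107)/36179 = (-13040 + 15606)/(-25/28) + (-124 - 1*101)/36179 = 2566*(-28/25) + (-124 - 101)*(1/36179) = -71848/25 - 225*1/36179 = -71848/25 - 225/36179 = -2599394417/904475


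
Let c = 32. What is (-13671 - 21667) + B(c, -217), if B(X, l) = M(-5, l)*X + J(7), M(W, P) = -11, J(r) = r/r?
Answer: -35689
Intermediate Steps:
J(r) = 1
B(X, l) = 1 - 11*X (B(X, l) = -11*X + 1 = 1 - 11*X)
(-13671 - 21667) + B(c, -217) = (-13671 - 21667) + (1 - 11*32) = -35338 + (1 - 352) = -35338 - 351 = -35689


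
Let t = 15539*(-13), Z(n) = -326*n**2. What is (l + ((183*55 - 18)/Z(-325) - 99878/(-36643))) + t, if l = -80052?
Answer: -355886168944743471/1261755901250 ≈ -2.8206e+5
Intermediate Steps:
t = -202007
(l + ((183*55 - 18)/Z(-325) - 99878/(-36643))) + t = (-80052 + ((183*55 - 18)/((-326*(-325)**2)) - 99878/(-36643))) - 202007 = (-80052 + ((10065 - 18)/((-326*105625)) - 99878*(-1/36643))) - 202007 = (-80052 + (10047/(-34433750) + 99878/36643)) - 202007 = (-80052 + (10047*(-1/34433750) + 99878/36643)) - 202007 = (-80052 + (-10047/34433750 + 99878/36643)) - 202007 = (-80052 + 3438805930279/1261755901250) - 202007 = -101002644600934721/1261755901250 - 202007 = -355886168944743471/1261755901250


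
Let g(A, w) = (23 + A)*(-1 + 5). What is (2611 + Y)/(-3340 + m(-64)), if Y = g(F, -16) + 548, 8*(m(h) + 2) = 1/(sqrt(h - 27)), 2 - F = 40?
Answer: -60318340992/65048046337 + 24792*I*sqrt(91)/65048046337 ≈ -0.92729 + 3.6358e-6*I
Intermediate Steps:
F = -38 (F = 2 - 1*40 = 2 - 40 = -38)
m(h) = -2 + 1/(8*sqrt(-27 + h)) (m(h) = -2 + 1/(8*(sqrt(h - 27))) = -2 + 1/(8*(sqrt(-27 + h))) = -2 + 1/(8*sqrt(-27 + h)))
g(A, w) = 92 + 4*A (g(A, w) = (23 + A)*4 = 92 + 4*A)
Y = 488 (Y = (92 + 4*(-38)) + 548 = (92 - 152) + 548 = -60 + 548 = 488)
(2611 + Y)/(-3340 + m(-64)) = (2611 + 488)/(-3340 + (-2 + 1/(8*sqrt(-27 - 64)))) = 3099/(-3340 + (-2 + 1/(8*sqrt(-91)))) = 3099/(-3340 + (-2 + (-I*sqrt(91)/91)/8)) = 3099/(-3340 + (-2 - I*sqrt(91)/728)) = 3099/(-3342 - I*sqrt(91)/728)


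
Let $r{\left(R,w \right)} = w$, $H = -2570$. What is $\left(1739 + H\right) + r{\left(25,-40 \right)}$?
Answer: $-871$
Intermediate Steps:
$\left(1739 + H\right) + r{\left(25,-40 \right)} = \left(1739 - 2570\right) - 40 = -831 - 40 = -871$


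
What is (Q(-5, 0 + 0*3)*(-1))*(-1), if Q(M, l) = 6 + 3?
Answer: 9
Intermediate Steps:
Q(M, l) = 9
(Q(-5, 0 + 0*3)*(-1))*(-1) = (9*(-1))*(-1) = -9*(-1) = 9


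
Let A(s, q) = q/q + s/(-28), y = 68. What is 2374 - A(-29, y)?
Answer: 66415/28 ≈ 2372.0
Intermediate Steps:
A(s, q) = 1 - s/28 (A(s, q) = 1 + s*(-1/28) = 1 - s/28)
2374 - A(-29, y) = 2374 - (1 - 1/28*(-29)) = 2374 - (1 + 29/28) = 2374 - 1*57/28 = 2374 - 57/28 = 66415/28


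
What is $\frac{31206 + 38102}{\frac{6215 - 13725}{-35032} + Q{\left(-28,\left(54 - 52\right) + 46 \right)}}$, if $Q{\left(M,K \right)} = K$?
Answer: $\frac{1213998928}{844523} \approx 1437.5$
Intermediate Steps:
$\frac{31206 + 38102}{\frac{6215 - 13725}{-35032} + Q{\left(-28,\left(54 - 52\right) + 46 \right)}} = \frac{31206 + 38102}{\frac{6215 - 13725}{-35032} + \left(\left(54 - 52\right) + 46\right)} = \frac{69308}{\left(6215 - 13725\right) \left(- \frac{1}{35032}\right) + \left(2 + 46\right)} = \frac{69308}{\left(-7510\right) \left(- \frac{1}{35032}\right) + 48} = \frac{69308}{\frac{3755}{17516} + 48} = \frac{69308}{\frac{844523}{17516}} = 69308 \cdot \frac{17516}{844523} = \frac{1213998928}{844523}$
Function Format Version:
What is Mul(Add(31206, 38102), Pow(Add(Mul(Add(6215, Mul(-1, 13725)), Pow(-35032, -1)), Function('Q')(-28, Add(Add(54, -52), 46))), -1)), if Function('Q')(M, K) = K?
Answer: Rational(1213998928, 844523) ≈ 1437.5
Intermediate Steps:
Mul(Add(31206, 38102), Pow(Add(Mul(Add(6215, Mul(-1, 13725)), Pow(-35032, -1)), Function('Q')(-28, Add(Add(54, -52), 46))), -1)) = Mul(Add(31206, 38102), Pow(Add(Mul(Add(6215, Mul(-1, 13725)), Pow(-35032, -1)), Add(Add(54, -52), 46)), -1)) = Mul(69308, Pow(Add(Mul(Add(6215, -13725), Rational(-1, 35032)), Add(2, 46)), -1)) = Mul(69308, Pow(Add(Mul(-7510, Rational(-1, 35032)), 48), -1)) = Mul(69308, Pow(Add(Rational(3755, 17516), 48), -1)) = Mul(69308, Pow(Rational(844523, 17516), -1)) = Mul(69308, Rational(17516, 844523)) = Rational(1213998928, 844523)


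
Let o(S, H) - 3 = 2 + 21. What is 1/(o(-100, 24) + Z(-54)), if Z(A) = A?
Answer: -1/28 ≈ -0.035714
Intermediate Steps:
o(S, H) = 26 (o(S, H) = 3 + (2 + 21) = 3 + 23 = 26)
1/(o(-100, 24) + Z(-54)) = 1/(26 - 54) = 1/(-28) = -1/28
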